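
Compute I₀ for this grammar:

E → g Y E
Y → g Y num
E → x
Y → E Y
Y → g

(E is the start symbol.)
First, augment the grammar with E' → E
I₀ = CLOSURE({ [E' → . E] }):
  [E' → . E] has the dot before E: add [E → . g Y E], [E → . x]
No further items can be added.

I₀ = { [E → . g Y E], [E → . x], [E' → . E] }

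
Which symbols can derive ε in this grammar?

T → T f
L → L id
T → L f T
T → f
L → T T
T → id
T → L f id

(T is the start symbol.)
There are no ε-productions, so no non-terminal can derive ε.
No non-terminals are nullable.

Answer: None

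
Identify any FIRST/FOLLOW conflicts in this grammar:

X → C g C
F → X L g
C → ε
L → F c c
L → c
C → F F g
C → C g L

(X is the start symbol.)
A FIRST/FOLLOW conflict occurs when a non-terminal N has a nullable alternative N → β (β ⇒* ε) and another alternative N → α with FIRST(α) ∩ FOLLOW(N) ≠ ∅: on such a lookahead the parser cannot decide between expanding α and letting N vanish via β.

Nullable non-terminals: C.
FIRST sets used below: FIRST(F) = { 'g' }, FIRST(C) = { 'g', ε }

C: nullable alternative(s) C → ε; FOLLOW(C) = { $, 'c', 'g' }
  C → ε: FIRST \ {ε} = { } — this is the only nullable alternative, skip
  C → F F g: FIRST \ {ε} = { 'g' } — overlaps FOLLOW(C) on { 'g' }: CONFLICT
  C → C g L: FIRST \ {ε} = { 'g' } — overlaps FOLLOW(C) on { 'g' }: CONFLICT

F, L, X have no nullable alternative, so no FIRST/FOLLOW check is needed there.

So the grammar has 2 FIRST/FOLLOW conflicts (marked CONFLICT above).

Answer: Yes. C → F F g with FOLLOW(C) on { 'g' }; C → C g L with FOLLOW(C) on { 'g' }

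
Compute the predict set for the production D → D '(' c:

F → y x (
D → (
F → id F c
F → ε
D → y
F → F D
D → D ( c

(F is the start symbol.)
PREDICT(D → D '(' c) = (FIRST(RHS) \ {ε}) ∪ (FOLLOW(D) if ε ∈ FIRST(RHS), i.e. RHS ⇒* ε)
FIRST(D) = { '(', 'y' }
FIRST(D '(' c) = { '(', 'y' }
ε ∉ FIRST(D '(' c), so FOLLOW(D) is not added.
PREDICT(D → D '(' c) = { '(', 'y' }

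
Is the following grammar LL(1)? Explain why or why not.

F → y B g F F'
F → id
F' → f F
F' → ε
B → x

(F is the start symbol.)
No. Predict set conflict for F': { 'f' }

A grammar is LL(1) if for each non-terminal N with multiple productions, the predict sets of those productions are pairwise disjoint, where PREDICT(N → α) = (FIRST(α) \ {ε}) ∪ (FOLLOW(N) if α ⇒* ε).

Relevant sets:
  FOLLOW(F') = { $, 'f' }

For F:
  PREDICT(F → y B g F F') = { 'y' }
  PREDICT(F → id) = { 'id' }
For F':
  PREDICT(F' → f F) = { 'f' }
  PREDICT(F' → ε) = { $, 'f' }
B has a single production, so nothing to check there.

Conflict found: Predict set conflict for F': { 'f' }
The grammar is NOT LL(1).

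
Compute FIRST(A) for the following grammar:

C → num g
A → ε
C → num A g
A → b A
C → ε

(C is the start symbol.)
{ 'b', ε }

To compute FIRST(A), examine every production with A on the left-hand side, reading each right-hand side left to right until a non-nullable symbol is reached.

From A → ε:
  - ε-production, so ε ∈ FIRST(A)
From A → b A:
  - b is a terminal: add 'b' and stop

Collecting: FIRST(A) = { 'b', ε }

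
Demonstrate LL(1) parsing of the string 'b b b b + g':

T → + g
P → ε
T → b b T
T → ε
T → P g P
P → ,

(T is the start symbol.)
Stack is shown with the top on the left.

Stack    Input          Action
------------------------------
T $      b b b b + g $  output T → b b T
b b T $  b b b b + g $  match 'b'
b T $    b b b + g $    match 'b'
T $      b b + g $      output T → b b T
b b T $  b b + g $      match 'b'
b T $    b + g $        match 'b'
T $      + g $          output T → + g
+ g $    + g $          match '+'
g $      g $            match 'g'
$        $              accept

The string is accepted.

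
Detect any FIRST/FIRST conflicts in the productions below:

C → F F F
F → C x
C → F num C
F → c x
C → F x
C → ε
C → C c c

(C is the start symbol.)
Yes. C → F F F / C → F num C on { 'c', 'x' }; C → F F F / C → F x on { 'c', 'x' }; C → F F F / C → C c c on { 'c', 'x' }; C → F num C / C → F x on { 'c', 'x' }; C → F num C / C → C c c on { 'c', 'x' }; C → F x / C → C c c on { 'c', 'x' }; F → C x / F → c x on { 'c' }

FIRST sets of the non-terminals at (or reachable through a nullable prefix from) the front of some alternative:
  FIRST(F) = { 'c', 'x' }
  FIRST(C) = { 'c', 'x', ε }

Productions for C:
  C → F F F: FIRST = { 'c', 'x' }
  C → F num C: FIRST = { 'c', 'x' }
  C → F x: FIRST = { 'c', 'x' }
  C → ε: FIRST = { ε }
  C → C c c: FIRST = { 'c', 'x' }
Productions for F:
  F → C x: FIRST = { 'c', 'x' }
  F → c x: FIRST = { 'c' }

Conflict for C: C → F F F and C → F num C
  Overlap: { 'c', 'x' }
Conflict for C: C → F F F and C → F x
  Overlap: { 'c', 'x' }
Conflict for C: C → F F F and C → C c c
  Overlap: { 'c', 'x' }
Conflict for C: C → F num C and C → F x
  Overlap: { 'c', 'x' }
Conflict for C: C → F num C and C → C c c
  Overlap: { 'c', 'x' }
Conflict for C: C → F x and C → C c c
  Overlap: { 'c', 'x' }
Conflict for F: F → C x and F → c x
  Overlap: { 'c' }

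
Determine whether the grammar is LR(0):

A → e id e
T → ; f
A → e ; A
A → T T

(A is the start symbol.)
A grammar is LR(0) if no state in the canonical LR(0) collection has:
  - both a shift item (dot before a terminal) and a complete item (shift-reduce conflict), or
  - two or more complete items (reduce-reduce conflict; the accept item [A' → A .] counts as a complete item here).

Augment with A' → A and build the canonical LR(0) collection (I0 = CLOSURE({[A' → . A]}), then GOTO on every symbol after a dot until no new states appear). It has 11 states:
  I0: { [A → . T T], [A → . e ; A], [A → . e id e], [A' → . A], [T → . ; f] }  — shift
  I1: { [T → ; . f] }  — shift
  I2: { [A' → A .] }  — accept
  I3: { [A → T . T], [T → . ; f] }  — shift
  I4: { [A → e . ; A], [A → e . id e] }  — shift
  I5: { [A → . T T], [A → . e ; A], [A → . e id e], [A → e ; . A], [T → . ; f] }  — shift
  I6: { [A → e id . e] }  — shift
  I7: { [A → e id e .] }  — reduce
  I8: { [A → e ; A .] }  — reduce
  I9: { [A → T T .] }  — reduce
  I10: { [T → ; f .] }  — reduce

Every state is either a pure shift/goto state or contains exactly one complete item and nothing to shift — no conflicts. The grammar is LR(0).

Answer: Yes, the grammar is LR(0)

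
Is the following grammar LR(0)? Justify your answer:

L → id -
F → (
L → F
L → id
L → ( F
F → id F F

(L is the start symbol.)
A grammar is LR(0) if no state in the canonical LR(0) collection has:
  - both a shift item (dot before a terminal) and a complete item (shift-reduce conflict), or
  - two or more complete items (reduce-reduce conflict; the accept item [L' → L .] counts as a complete item here).

Augment with L' → L and build the canonical LR(0) collection (I0 = CLOSURE({[L' → . L]}), then GOTO on every symbol after a dot until no new states appear). It has 11 states:
  I0: { [F → . (], [F → . id F F], [L → . ( F], [L → . F], [L → . id -], [L → . id], [L' → . L] }  — shift
  I1: { [F → ( .], [F → . (], [F → . id F F], [L → ( . F] }  — shift, reduce
  I2: { [L → F .] }  — reduce
  I3: { [L' → L .] }  — accept
  I4: { [F → . (], [F → . id F F], [F → id . F F], [L → id . -], [L → id .] }  — shift, reduce
  I5: { [F → ( .] }  — reduce
  I6: { [L → id - .] }  — reduce
  I7: { [F → . (], [F → . id F F], [F → id F . F] }  — shift
  I8: { [F → . (], [F → . id F F], [F → id . F F] }  — shift
  I9: { [F → id F F .] }  — reduce
  I10: { [L → ( F .] }  — reduce

Conflict in state I1:
  Shift-reduce conflict between [F → ( .] and [F → . (]
So the grammar is NOT LR(0).

Answer: No. Shift-reduce conflict between [F → ( .] and [F → . (]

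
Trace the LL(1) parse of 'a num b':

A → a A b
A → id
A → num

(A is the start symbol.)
Stack is shown with the top on the left.

Stack    Input      Action
--------------------------
A $      a num b $  output A → a A b
a A b $  a num b $  match 'a'
A b $    num b $    output A → num
num b $  num b $    match 'num'
b $      b $        match 'b'
$        $          accept

The string is accepted.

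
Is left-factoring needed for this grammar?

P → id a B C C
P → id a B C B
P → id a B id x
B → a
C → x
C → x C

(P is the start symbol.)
Yes, P has productions with common prefix 'id a B'; C has productions with common prefix 'x'

Left-factoring is needed when two productions for the same non-terminal
share a common prefix on the right-hand side.

Productions for P:
  P → id a B C C
  P → id a B C B
  P → id a B id x
Productions for C:
  C → x
  C → x C

Found common prefix 'id a B' in productions for P
Found common prefix 'x' in productions for C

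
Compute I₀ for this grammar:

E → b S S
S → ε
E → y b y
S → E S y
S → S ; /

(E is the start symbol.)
{ [E → . b S S], [E → . y b y], [E' → . E] }

First, augment the grammar with E' → E
I₀ = CLOSURE({ [E' → . E] }):
  [E' → . E] has the dot before E: add [E → . b S S], [E → . y b y]
No further items can be added.

I₀ = { [E → . b S S], [E → . y b y], [E' → . E] }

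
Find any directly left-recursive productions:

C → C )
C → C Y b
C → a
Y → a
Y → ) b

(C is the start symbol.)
C → C ): LEFT RECURSIVE (starts with C)
C → C Y b: LEFT RECURSIVE (starts with C)
C → a: starts with a
Y → a: starts with a
Y → ) b: starts with ')'

The grammar has direct left recursion on: C.

Answer: Yes, C is left-recursive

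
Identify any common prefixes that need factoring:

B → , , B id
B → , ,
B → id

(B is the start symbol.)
Yes, B has productions with common prefix ', ,'

Left-factoring is needed when two productions for the same non-terminal
share a common prefix on the right-hand side.

Productions for B:
  B → , , B id
  B → , ,
  B → id

Found common prefix ', ,' in productions for B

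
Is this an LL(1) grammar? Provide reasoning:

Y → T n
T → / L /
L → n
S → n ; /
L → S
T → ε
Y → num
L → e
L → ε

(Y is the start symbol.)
No. Predict set conflict for L: { 'n' }

Relevant sets:
  FIRST(T) = { '/', ε }
  FIRST(S) = { 'n' }
  FOLLOW(T) = { 'n' }
  FOLLOW(L) = { '/' }

For Y:
  PREDICT(Y → T n) = { '/', 'n' }
  PREDICT(Y → num) = { 'num' }
For T:
  PREDICT(T → '/' L '/') = { '/' }
  PREDICT(T → ε) = { 'n' }
For L:
  PREDICT(L → n) = { 'n' }
  PREDICT(L → S) = { 'n' }
  PREDICT(L → e) = { 'e' }
  PREDICT(L → ε) = { '/' }
S has a single production, so nothing to check there.

Conflict found: Predict set conflict for L: { 'n' }
The grammar is NOT LL(1).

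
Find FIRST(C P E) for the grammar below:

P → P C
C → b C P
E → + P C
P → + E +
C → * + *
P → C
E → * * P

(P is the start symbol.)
FIRST sets of the non-terminals involved (from the grammar, by fixed-point iteration):
  FIRST(C) = { '*', 'b' }

To compute FIRST(C P E), process the symbols left to right:
Symbol C is a non-terminal. Add FIRST(C) \ {ε} = { '*', 'b' }
C is not nullable (ε ∉ FIRST(C)), so stop here.
FIRST(C P E) = { '*', 'b' }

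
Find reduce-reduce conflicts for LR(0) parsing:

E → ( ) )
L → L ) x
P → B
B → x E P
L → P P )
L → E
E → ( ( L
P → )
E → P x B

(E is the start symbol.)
A reduce-reduce conflict occurs when an LR(0) state has two complete items [A → α .] and [B → β .] — both call for a reduction, and with no lookahead the parser cannot choose between them.

Augment with E' → E and build the canonical LR(0) collection (I0 = CLOSURE({[E' → . E]}), then GOTO on every symbol after a dot until no new states appear). It has 23 states:
  I0: { [B → . x E P], [E → . ( ( L], [E → . ( ) )], [E → . P x B], [E' → . E], [P → . )], [P → . B] }  — shift
  I1: { [E → ( . ( L], [E → ( . ) )] }  — shift
  I2: { [P → ) .] }  — reduce
  I3: { [P → B .] }  — reduce
  I4: { [E' → E .] }  — accept
  I5: { [E → P . x B] }  — shift
  I6: { [B → . x E P], [B → x . E P], [E → . ( ( L], [E → . ( ) )], [E → . P x B], [P → . )], [P → . B] }  — shift
  I7: { [B → . x E P], [B → x E . P], [P → . )], [P → . B] }  — shift
  I8: { [B → x E P .] }  — reduce
  I9: { [B → . x E P], [E → P x . B] }  — shift
  I10: { [E → P x B .] }  — reduce
  I11: { [B → . x E P], [E → ( ( . L], [E → . ( ( L], [E → . ( ) )], [E → . P x B], [L → . E], [L → . L ) x], [L → . P P )], [P → . )], [P → . B] }  — shift
  I12: { [E → ( ) . )] }  — shift
  I13: { [E → ( ) ) .] }  — reduce
  I14: { [L → E .] }  — reduce
  I15: { [E → ( ( L .], [L → L . ) x] }  — shift, reduce
  I16: { [B → . x E P], [E → P . x B], [L → P . P )], [P → . )], [P → . B] }  — shift
  I17: { [L → P P . )] }  — shift
  I18: { [B → . x E P], [B → x . E P], [E → . ( ( L], [E → . ( ) )], [E → . P x B], [E → P x . B], [P → . )], [P → . B] }  — shift
  I19: { [E → P x B .], [P → B .] }  — 2 reduces
  I20: { [L → P P ) .] }  — reduce
  I21: { [L → L ) . x] }  — shift
  I22: { [L → L ) x .] }  — reduce

I19 contains complete items [E → P x B .], [P → B .] — reduce-reduce conflict.

Answer: Yes — I19: [E → P x B .] vs [P → B .]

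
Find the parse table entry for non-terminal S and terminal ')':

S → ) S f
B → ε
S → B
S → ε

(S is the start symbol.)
To find M[S, ')'], we find productions for S where ')' is in the predict set (PREDICT(N → α) = (FIRST(α) \ {ε}) ∪ (FOLLOW(N) if α ⇒* ε)).

Relevant sets:
  FIRST(B) = { ε }
  FOLLOW(S) = { $, 'f' }

S → ) S f: PREDICT = { ')' }
  ')' is in predict set, so this production goes in M[S, ')']
S → B: PREDICT = { $, 'f' }
S → ε: PREDICT = { $, 'f' }

M[S, ')'] = S → ) S f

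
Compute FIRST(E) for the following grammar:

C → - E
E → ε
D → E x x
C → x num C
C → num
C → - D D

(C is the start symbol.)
{ ε }

To compute FIRST(E), examine every production with E on the left-hand side, reading each right-hand side left to right until a non-nullable symbol is reached.

From E → ε:
  - ε-production, so ε ∈ FIRST(E)

Collecting: FIRST(E) = { ε }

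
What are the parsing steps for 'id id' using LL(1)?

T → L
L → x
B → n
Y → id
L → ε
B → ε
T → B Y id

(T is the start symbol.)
Stack is shown with the top on the left.

Stack     Input    Action
-------------------------
T $       id id $  output T → B Y id
B Y id $  id id $  output B → ε
Y id $    id id $  output Y → id
id id $   id id $  match 'id'
id $      id $     match 'id'
$         $        accept

The string is accepted.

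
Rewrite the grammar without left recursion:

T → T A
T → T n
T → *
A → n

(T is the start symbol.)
T → * T'
T' → A T'
T' → n T'
T' → ε
A → n

T is directly left-recursive. The standard transformation for
  A → A α₁ | ... | A α_m | β₁ | ... | β_n
is
  A  → β₁ A' | ... | β_n A'
  A' → α₁ A' | ... | α_m A' | ε

T → * becomes T → * T'
T → T A becomes T' → A T'
T → T n becomes T' → n T'
Add T' → ε

Productions for other non-terminals are unchanged:
  A → n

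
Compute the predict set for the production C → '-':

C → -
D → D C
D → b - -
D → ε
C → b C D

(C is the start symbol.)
PREDICT(C → '-') = (FIRST(RHS) \ {ε}) ∪ (FOLLOW(C) if ε ∈ FIRST(RHS), i.e. RHS ⇒* ε)
FIRST('-') = { '-' }
ε ∉ FIRST('-'), so FOLLOW(C) is not added.
PREDICT(C → '-') = { '-' }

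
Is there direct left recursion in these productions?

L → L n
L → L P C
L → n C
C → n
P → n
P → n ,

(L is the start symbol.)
Yes, L is left-recursive

Direct left recursion occurs when N → N α for some non-terminal N (the right-hand side begins with the left-hand side itself).

L → L n: LEFT RECURSIVE (starts with L)
L → L P C: LEFT RECURSIVE (starts with L)
L → n C: starts with n
C → n: starts with n
P → n: starts with n
P → n ,: starts with n

The grammar has direct left recursion on: L.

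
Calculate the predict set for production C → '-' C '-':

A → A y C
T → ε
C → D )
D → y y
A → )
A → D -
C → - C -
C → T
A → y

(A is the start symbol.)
{ '-' }

PREDICT(C → '-' C '-') = (FIRST(RHS) \ {ε}) ∪ (FOLLOW(C) if ε ∈ FIRST(RHS), i.e. RHS ⇒* ε)
FIRST('-' C '-') = { '-' }
ε ∉ FIRST('-' C '-'), so FOLLOW(C) is not added.
PREDICT(C → '-' C '-') = { '-' }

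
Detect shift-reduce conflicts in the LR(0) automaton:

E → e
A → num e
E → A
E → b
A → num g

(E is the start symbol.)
A shift-reduce conflict occurs when an LR(0) state has both:
  - a complete (reduce) item [A → α .] (dot at the end), and
  - a shift item [B → β . c γ] (dot before a terminal).

Augment with E' → E and build the canonical LR(0) collection (I0 = CLOSURE({[E' → . E]}), then GOTO on every symbol after a dot until no new states appear). It has 8 states:
  I0: { [A → . num e], [A → . num g], [E → . A], [E → . b], [E → . e], [E' → . E] }  — shift
  I1: { [E → A .] }  — reduce
  I2: { [E' → E .] }  — accept
  I3: { [E → b .] }  — reduce
  I4: { [E → e .] }  — reduce
  I5: { [A → num . e], [A → num . g] }  — shift
  I6: { [A → num e .] }  — reduce
  I7: { [A → num g .] }  — reduce

No state contains both a complete item and a shift item.

Answer: No shift-reduce conflicts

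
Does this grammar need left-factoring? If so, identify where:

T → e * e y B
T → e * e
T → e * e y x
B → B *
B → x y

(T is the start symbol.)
Yes, T has productions with common prefix 'e * e'

Left-factoring is needed when two productions for the same non-terminal
share a common prefix on the right-hand side.

Productions for T:
  T → e * e y B
  T → e * e
  T → e * e y x
Productions for B:
  B → B *
  B → x y

Found common prefix 'e * e' in productions for T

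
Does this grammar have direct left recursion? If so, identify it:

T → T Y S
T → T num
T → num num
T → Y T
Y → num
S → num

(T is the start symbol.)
Yes, T is left-recursive

T → T Y S: LEFT RECURSIVE (starts with T)
T → T num: LEFT RECURSIVE (starts with T)
T → num num: starts with num
T → Y T: starts with Y
Y → num: starts with num
S → num: starts with num

The grammar has direct left recursion on: T.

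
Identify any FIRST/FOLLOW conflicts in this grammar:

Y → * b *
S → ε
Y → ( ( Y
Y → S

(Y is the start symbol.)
A FIRST/FOLLOW conflict occurs when a non-terminal N has a nullable alternative N → β (β ⇒* ε) and another alternative N → α with FIRST(α) ∩ FOLLOW(N) ≠ ∅: on such a lookahead the parser cannot decide between expanding α and letting N vanish via β.

Nullable non-terminals: S, Y.
FIRST sets used below: FIRST(S) = { ε }
S has a nullable alternative but only one production, so nothing to check.

Y: nullable alternative(s) Y → S; FOLLOW(Y) = { $ }
  Y → * b *: FIRST \ {ε} = { '*' } — disjoint from FOLLOW(Y)
  Y → ( ( Y: FIRST \ {ε} = { '(' } — disjoint from FOLLOW(Y)
  Y → S: FIRST \ {ε} = { } — this is the only nullable alternative, skip

No FIRST/FOLLOW conflicts found.

Answer: No FIRST/FOLLOW conflicts.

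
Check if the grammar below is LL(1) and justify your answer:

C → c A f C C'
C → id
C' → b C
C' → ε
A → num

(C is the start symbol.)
A grammar is LL(1) if for each non-terminal N with multiple productions, the predict sets of those productions are pairwise disjoint, where PREDICT(N → α) = (FIRST(α) \ {ε}) ∪ (FOLLOW(N) if α ⇒* ε).

Relevant sets:
  FOLLOW(C') = { $, 'b' }

For C:
  PREDICT(C → c A f C C') = { 'c' }
  PREDICT(C → id) = { 'id' }
For C':
  PREDICT(C' → b C) = { 'b' }
  PREDICT(C' → ε) = { $, 'b' }
A has a single production, so nothing to check there.

Conflict found: Predict set conflict for C': { 'b' }
The grammar is NOT LL(1).

Answer: No. Predict set conflict for C': { 'b' }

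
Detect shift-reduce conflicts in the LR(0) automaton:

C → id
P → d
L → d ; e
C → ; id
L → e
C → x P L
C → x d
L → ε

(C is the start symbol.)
A shift-reduce conflict occurs when an LR(0) state has both:
  - a complete (reduce) item [A → α .] (dot at the end), and
  - a shift item [B → β . c γ] (dot before a terminal).

Augment with C' → C and build the canonical LR(0) collection (I0 = CLOSURE({[C' → . C]}), then GOTO on every symbol after a dot until no new states appear). It has 13 states:
  I0: { [C → . ; id], [C → . id], [C → . x P L], [C → . x d], [C' → . C] }  — shift
  I1: { [C → ; . id] }  — shift
  I2: { [C' → C .] }  — accept
  I3: { [C → id .] }  — reduce
  I4: { [C → x . P L], [C → x . d], [P → . d] }  — shift
  I5: { [C → x P . L], [L → . d ; e], [L → . e], [L → .] }  — shift, reduce
  I6: { [C → x d .], [P → d .] }  — 2 reduces
  I7: { [C → x P L .] }  — reduce
  I8: { [L → d . ; e] }  — shift
  I9: { [L → e .] }  — reduce
  I10: { [L → d ; . e] }  — shift
  I11: { [L → d ; e .] }  — reduce
  I12: { [C → ; id .] }  — reduce

I5 contains reduce item [L → .] and shift items [L → . d ; e], [L → . e] — shift-reduce conflict.

Answer: Yes — I5: [L → .] vs [L → . d ; e]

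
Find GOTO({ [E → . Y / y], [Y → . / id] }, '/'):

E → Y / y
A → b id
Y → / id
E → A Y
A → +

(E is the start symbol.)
GOTO(I, '/') = CLOSURE({ [A → αX.β] : [A → α.Xβ] ∈ I, X = '/' })

Items with dot before '/', with the dot advanced:
  [Y → . / id] → [Y → / . id]
Closure adds nothing (no advanced item has the dot before a non-terminal).

GOTO = { [Y → / . id] }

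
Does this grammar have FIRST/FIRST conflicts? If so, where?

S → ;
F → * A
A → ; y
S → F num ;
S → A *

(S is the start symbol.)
FIRST sets of the non-terminals at (or reachable through a nullable prefix from) the front of some alternative:
  FIRST(F) = { '*' }
  FIRST(A) = { ';' }

Productions for S:
  S → ;: FIRST = { ';' }
  S → F num ;: FIRST = { '*' }
  S → A *: FIRST = { ';' }
F, A have only one production, so no FIRST/FIRST conflict is possible there.

Conflict for S: S → ; and S → A *
  Overlap: { ';' }

Answer: Yes. S → ';' / S → A '*' on { ';' }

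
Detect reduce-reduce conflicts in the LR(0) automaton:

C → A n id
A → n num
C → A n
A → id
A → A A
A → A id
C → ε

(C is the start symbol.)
Yes — I7: [A → A id .] vs [A → id .]

A reduce-reduce conflict occurs when an LR(0) state has two complete items [A → α .] and [B → β .] — both call for a reduction, and with no lookahead the parser cannot choose between them.

Augment with C' → C and build the canonical LR(0) collection (I0 = CLOSURE({[C' → . C]}), then GOTO on every symbol after a dot until no new states appear). It has 10 states:
  I0: { [A → . A A], [A → . A id], [A → . id], [A → . n num], [C → . A n id], [C → . A n], [C → .], [C' → . C] }  — shift, reduce
  I1: { [A → . A A], [A → . A id], [A → . id], [A → . n num], [A → A . A], [A → A . id], [C → A . n id], [C → A . n] }  — shift
  I2: { [C' → C .] }  — accept
  I3: { [A → id .] }  — reduce
  I4: { [A → n . num] }  — shift
  I5: { [A → n num .] }  — reduce
  I6: { [A → . A A], [A → . A id], [A → . id], [A → . n num], [A → A . A], [A → A . id], [A → A A .] }  — shift, reduce
  I7: { [A → A id .], [A → id .] }  — 2 reduces
  I8: { [A → n . num], [C → A n . id], [C → A n .] }  — shift, reduce
  I9: { [C → A n id .] }  — reduce

I7 contains complete items [A → A id .], [A → id .] — reduce-reduce conflict.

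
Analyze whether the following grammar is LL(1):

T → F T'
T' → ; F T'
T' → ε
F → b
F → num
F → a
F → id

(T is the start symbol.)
A grammar is LL(1) if for each non-terminal N with multiple productions, the predict sets of those productions are pairwise disjoint, where PREDICT(N → α) = (FIRST(α) \ {ε}) ∪ (FOLLOW(N) if α ⇒* ε).

Relevant sets:
  FOLLOW(T') = { $ }

For T':
  PREDICT(T' → ';' F T') = { ';' }
  PREDICT(T' → ε) = { $ }
For F:
  PREDICT(F → b) = { 'b' }
  PREDICT(F → num) = { 'num' }
  PREDICT(F → a) = { 'a' }
  PREDICT(F → id) = { 'id' }
T has a single production, so nothing to check there.

All predict sets are disjoint. The grammar IS LL(1).

Answer: Yes, the grammar is LL(1).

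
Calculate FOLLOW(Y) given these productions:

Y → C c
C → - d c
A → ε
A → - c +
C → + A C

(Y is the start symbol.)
{ $ }

To compute FOLLOW(Y), find every occurrence of Y on a right-hand side N → α Y β: add FIRST(β) \ {ε}, and if β is empty or nullable also add FOLLOW(N). Iterate to a fixed point.

Y is the start symbol, so $ ∈ FOLLOW(Y).
Y does not occur on any right-hand side.

Taking the union: FOLLOW(Y) = { $ }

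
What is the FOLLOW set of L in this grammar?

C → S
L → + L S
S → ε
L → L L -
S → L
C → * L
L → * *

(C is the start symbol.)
{ $, '*', '+', '-' }

To compute FOLLOW(L), find every occurrence of L on a right-hand side N → α L β: add FIRST(β) \ {ε}, and if β is empty or nullable also add FOLLOW(N). Iterate to a fixed point.

In L → + L S: L is followed by S, add FIRST(S) \ {ε} = { '*', '+' }
  S is nullable, so FOLLOW(L) is also included — that is the set being defined, nothing new
In L → L L -: L is followed by L '-', add FIRST(L '-') \ {ε} = { '*', '+' }
In L → L L -: L is followed by '-', add FIRST('-') \ {ε} = { '-' }
In S → L: L is at the end, add FOLLOW(S)
In C → * L: L is at the end, add FOLLOW(C)

The FOLLOW sets referred to above (computed the same way, to a fixed point):
  FOLLOW(S) = { $, '*', '+', '-' }
  FOLLOW(C) = { $ }

Taking the union: FOLLOW(L) = { $, '*', '+', '-' }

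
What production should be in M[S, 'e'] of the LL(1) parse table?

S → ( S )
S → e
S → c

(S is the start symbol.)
S → e

To find M[S, 'e'], we find productions for S where 'e' is in the predict set (PREDICT(N → α) = (FIRST(α) \ {ε}) ∪ (FOLLOW(N) if α ⇒* ε)).

S → ( S ): PREDICT = { '(' }
S → e: PREDICT = { 'e' }
  'e' is in predict set, so this production goes in M[S, 'e']
S → c: PREDICT = { 'c' }

M[S, 'e'] = S → e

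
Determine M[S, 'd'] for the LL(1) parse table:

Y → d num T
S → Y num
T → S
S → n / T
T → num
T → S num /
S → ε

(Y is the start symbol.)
To find M[S, 'd'], we find productions for S where 'd' is in the predict set (PREDICT(N → α) = (FIRST(α) \ {ε}) ∪ (FOLLOW(N) if α ⇒* ε)).

Relevant sets:
  FIRST(Y) = { 'd' }
  FOLLOW(S) = { $, 'num' }

S → Y num: PREDICT = { 'd' }
  'd' is in predict set, so this production goes in M[S, 'd']
S → n / T: PREDICT = { 'n' }
S → ε: PREDICT = { $, 'num' }

M[S, 'd'] = S → Y num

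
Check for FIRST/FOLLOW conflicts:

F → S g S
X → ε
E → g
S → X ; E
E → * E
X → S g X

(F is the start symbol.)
A FIRST/FOLLOW conflict occurs when a non-terminal N has a nullable alternative N → β (β ⇒* ε) and another alternative N → α with FIRST(α) ∩ FOLLOW(N) ≠ ∅: on such a lookahead the parser cannot decide between expanding α and letting N vanish via β.

Nullable non-terminals: X.
FIRST sets used below: FIRST(S) = { ';' }

X: nullable alternative(s) X → ε; FOLLOW(X) = { ';' }
  X → ε: FIRST \ {ε} = { } — this is the only nullable alternative, skip
  X → S g X: FIRST \ {ε} = { ';' } — overlaps FOLLOW(X) on { ';' }: CONFLICT

E, F, S have no nullable alternative, so no FIRST/FOLLOW check is needed there.

So the grammar has 1 FIRST/FOLLOW conflict (marked CONFLICT above).

Answer: Yes. X → S g X with FOLLOW(X) on { ';' }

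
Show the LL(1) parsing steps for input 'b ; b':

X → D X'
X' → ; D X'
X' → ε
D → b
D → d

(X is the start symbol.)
LL(1) parsing maintains a stack (initially the start symbol over $) and the input. At each step: if the stack top is a terminal, match it against the current input token; if it is a non-terminal N, replace it with the RHS of M[N, lookahead] (the unique production whose predict set contains the lookahead).

Stack is shown with the top on the left.

Stack     Input    Action
-------------------------
X $       b ; b $  output X → D X'
D X' $    b ; b $  output D → b
b X' $    b ; b $  match 'b'
X' $      ; b $    output X' → ; D X'
; D X' $  ; b $    match ';'
D X' $    b $      output D → b
b X' $    b $      match 'b'
X' $      $        output X' → ε
$         $        accept

The string is accepted.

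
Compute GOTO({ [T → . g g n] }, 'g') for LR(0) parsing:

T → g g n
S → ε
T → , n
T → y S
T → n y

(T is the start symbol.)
{ [T → g . g n] }

GOTO(I, 'g') = CLOSURE({ [A → αX.β] : [A → α.Xβ] ∈ I, X = 'g' })

Items with dot before 'g', with the dot advanced:
  [T → . g g n] → [T → g . g n]
Closure adds nothing (no advanced item has the dot before a non-terminal).

GOTO = { [T → g . g n] }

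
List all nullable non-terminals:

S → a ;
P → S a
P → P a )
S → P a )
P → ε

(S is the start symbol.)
{ 'P' }

ε-productions: P → ε
So P is immediately nullable.
No further non-terminal can be added: every production for the remaining non-terminals contains a terminal or a non-nullable non-terminal.
Nullable = { 'P' }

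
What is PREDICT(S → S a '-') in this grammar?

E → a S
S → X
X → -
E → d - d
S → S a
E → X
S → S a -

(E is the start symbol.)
{ '-' }

PREDICT(S → S a '-') = (FIRST(RHS) \ {ε}) ∪ (FOLLOW(S) if ε ∈ FIRST(RHS), i.e. RHS ⇒* ε)
FIRST(S) = { '-' }
FIRST(S a '-') = { '-' }
ε ∉ FIRST(S a '-'), so FOLLOW(S) is not added.
PREDICT(S → S a '-') = { '-' }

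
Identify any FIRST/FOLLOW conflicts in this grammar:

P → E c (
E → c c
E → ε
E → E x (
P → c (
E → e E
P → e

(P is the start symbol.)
Yes. E → c c with FOLLOW(E) on { 'c' }; E → E x '(' with FOLLOW(E) on { 'c', 'x' }

Nullable non-terminals: E.
FIRST sets used below: FIRST(E) = { 'c', 'e', 'x', ε }

E: nullable alternative(s) E → ε; FOLLOW(E) = { 'c', 'x' }
  E → c c: FIRST \ {ε} = { 'c' } — overlaps FOLLOW(E) on { 'c' }: CONFLICT
  E → ε: FIRST \ {ε} = { } — this is the only nullable alternative, skip
  E → E x (: FIRST \ {ε} = { 'c', 'e', 'x' } — overlaps FOLLOW(E) on { 'c', 'x' }: CONFLICT
  E → e E: FIRST \ {ε} = { 'e' } — disjoint from FOLLOW(E)

P has no nullable alternative, so no FIRST/FOLLOW check is needed there.

So the grammar has 2 FIRST/FOLLOW conflicts (marked CONFLICT above).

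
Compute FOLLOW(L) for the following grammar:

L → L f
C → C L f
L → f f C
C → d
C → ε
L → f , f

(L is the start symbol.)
{ $, 'f' }

To compute FOLLOW(L), find every occurrence of L on a right-hand side N → α L β: add FIRST(β) \ {ε}, and if β is empty or nullable also add FOLLOW(N). Iterate to a fixed point.

L is the start symbol, so $ ∈ FOLLOW(L).
In L → L f: L is followed by f, add FIRST(f) \ {ε} = { 'f' }
In C → C L f: L is followed by f, add FIRST(f) \ {ε} = { 'f' }

Taking the union: FOLLOW(L) = { $, 'f' }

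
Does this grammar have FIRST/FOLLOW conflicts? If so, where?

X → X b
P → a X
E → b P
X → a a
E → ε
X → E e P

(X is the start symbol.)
Nullable non-terminals: E.

E: nullable alternative(s) E → ε; FOLLOW(E) = { 'e' }
  E → b P: FIRST \ {ε} = { 'b' } — disjoint from FOLLOW(E)
  E → ε: FIRST \ {ε} = { } — this is the only nullable alternative, skip

P, X have no nullable alternative, so no FIRST/FOLLOW check is needed there.

No FIRST/FOLLOW conflicts found.

Answer: No FIRST/FOLLOW conflicts.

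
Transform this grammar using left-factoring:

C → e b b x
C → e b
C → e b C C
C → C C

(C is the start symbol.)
C → e b C'
C' → b x
C' → ε
C' → C C
C → C C

Left-factoring transforms A → αβ₁ | αβ₂ into A → αA' and A' → β₁ | β₂
(α is the longest common prefix among the alternatives). Repeat until
no nonterminal has two alternatives with a common prefix.

Round 1: C has alternatives sharing prefix 'e b'. Introduce C': C → e b C'
  Add: C' → b x
  Add: C' → ε
  Add: C' → C C

No remaining common prefixes — done.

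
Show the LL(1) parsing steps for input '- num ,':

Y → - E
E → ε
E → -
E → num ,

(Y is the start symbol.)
Stack is shown with the top on the left.

Stack    Input      Action
--------------------------
Y $      - num , $  output Y → - E
- E $    - num , $  match '-'
E $      num , $    output E → num ,
num , $  num , $    match 'num'
, $      , $        match ','
$        $          accept

The string is accepted.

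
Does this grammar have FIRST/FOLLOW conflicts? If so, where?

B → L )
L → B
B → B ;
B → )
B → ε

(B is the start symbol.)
Yes. B → L ')' with FOLLOW(B) on { ')', ';' }; B → B ';' with FOLLOW(B) on { ')', ';' }; B → ')' with FOLLOW(B) on { ')' }

A FIRST/FOLLOW conflict occurs when a non-terminal N has a nullable alternative N → β (β ⇒* ε) and another alternative N → α with FIRST(α) ∩ FOLLOW(N) ≠ ∅: on such a lookahead the parser cannot decide between expanding α and letting N vanish via β.

Nullable non-terminals: B, L.
FIRST sets used below: FIRST(L) = { ')', ';', ε }, FIRST(B) = { ')', ';', ε }

B: nullable alternative(s) B → ε; FOLLOW(B) = { $, ')', ';' }
  B → L ): FIRST \ {ε} = { ')', ';' } — overlaps FOLLOW(B) on { ')', ';' }: CONFLICT
  B → B ;: FIRST \ {ε} = { ')', ';' } — overlaps FOLLOW(B) on { ')', ';' }: CONFLICT
  B → ): FIRST \ {ε} = { ')' } — overlaps FOLLOW(B) on { ')' }: CONFLICT
  B → ε: FIRST \ {ε} = { } — this is the only nullable alternative, skip
L has a nullable alternative but only one production, so nothing to check.

So the grammar has 3 FIRST/FOLLOW conflicts (marked CONFLICT above).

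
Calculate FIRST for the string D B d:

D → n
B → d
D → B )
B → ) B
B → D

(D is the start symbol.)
FIRST sets of the non-terminals involved (from the grammar, by fixed-point iteration):
  FIRST(D) = { ')', 'd', 'n' }

To compute FIRST(D B d), process the symbols left to right:
Symbol D is a non-terminal. Add FIRST(D) \ {ε} = { ')', 'd', 'n' }
D is not nullable (ε ∉ FIRST(D)), so stop here.
FIRST(D B d) = { ')', 'd', 'n' }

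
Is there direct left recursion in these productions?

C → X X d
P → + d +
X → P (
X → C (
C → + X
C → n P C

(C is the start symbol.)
Direct left recursion occurs when N → N α for some non-terminal N (the right-hand side begins with the left-hand side itself).

C → X X d: starts with X
P → + d +: starts with '+'
X → P (: starts with P
X → C (: starts with C
C → + X: starts with '+'
C → n P C: starts with n

No direct left recursion found.

Answer: No direct left recursion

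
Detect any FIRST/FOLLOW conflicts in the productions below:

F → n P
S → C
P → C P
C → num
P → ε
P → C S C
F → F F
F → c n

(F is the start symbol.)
No FIRST/FOLLOW conflicts.

A FIRST/FOLLOW conflict occurs when a non-terminal N has a nullable alternative N → β (β ⇒* ε) and another alternative N → α with FIRST(α) ∩ FOLLOW(N) ≠ ∅: on such a lookahead the parser cannot decide between expanding α and letting N vanish via β.

Nullable non-terminals: P.
FIRST sets used below: FIRST(C) = { 'num' }

P: nullable alternative(s) P → ε; FOLLOW(P) = { $, 'c', 'n' }
  P → C P: FIRST \ {ε} = { 'num' } — disjoint from FOLLOW(P)
  P → ε: FIRST \ {ε} = { } — this is the only nullable alternative, skip
  P → C S C: FIRST \ {ε} = { 'num' } — disjoint from FOLLOW(P)

C, F, S have no nullable alternative, so no FIRST/FOLLOW check is needed there.

No FIRST/FOLLOW conflicts found.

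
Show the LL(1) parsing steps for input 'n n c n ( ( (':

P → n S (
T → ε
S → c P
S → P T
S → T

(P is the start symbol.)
Stack is shown with the top on the left.

Stack          Input            Action
--------------------------------------
P $            n n c n ( ( ( $  output P → n S (
n S ( $        n n c n ( ( ( $  match 'n'
S ( $          n c n ( ( ( $    output S → P T
P T ( $        n c n ( ( ( $    output P → n S (
n S ( T ( $    n c n ( ( ( $    match 'n'
S ( T ( $      c n ( ( ( $      output S → c P
c P ( T ( $    c n ( ( ( $      match 'c'
P ( T ( $      n ( ( ( $        output P → n S (
n S ( ( T ( $  n ( ( ( $        match 'n'
S ( ( T ( $    ( ( ( $          output S → T
T ( ( T ( $    ( ( ( $          output T → ε
( ( T ( $      ( ( ( $          match '('
( T ( $        ( ( $            match '('
T ( $          ( $              output T → ε
( $            ( $              match '('
$              $                accept

The string is accepted.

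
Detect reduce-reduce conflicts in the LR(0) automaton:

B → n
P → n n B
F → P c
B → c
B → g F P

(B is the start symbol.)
Augment with B' → B and build the canonical LR(0) collection (I0 = CLOSURE({[B' → . B]}), then GOTO on every symbol after a dot until no new states appear). It has 12 states:
  I0: { [B → . c], [B → . g F P], [B → . n], [B' → . B] }  — shift
  I1: { [B' → B .] }  — accept
  I2: { [B → c .] }  — reduce
  I3: { [B → g . F P], [F → . P c], [P → . n n B] }  — shift
  I4: { [B → n .] }  — reduce
  I5: { [B → g F . P], [P → . n n B] }  — shift
  I6: { [F → P . c] }  — shift
  I7: { [P → n . n B] }  — shift
  I8: { [B → . c], [B → . g F P], [B → . n], [P → n n . B] }  — shift
  I9: { [P → n n B .] }  — reduce
  I10: { [F → P c .] }  — reduce
  I11: { [B → g F P .] }  — reduce

No state contains more than one complete item.

Answer: No reduce-reduce conflicts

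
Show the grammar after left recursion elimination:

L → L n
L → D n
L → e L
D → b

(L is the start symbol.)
L → D n L'
L → e L L'
L' → n L'
L' → ε
D → b

L is directly left-recursive. The standard transformation for
  A → A α₁ | ... | A α_m | β₁ | ... | β_n
is
  A  → β₁ A' | ... | β_n A'
  A' → α₁ A' | ... | α_m A' | ε

L → D n becomes L → D n L'
L → e L becomes L → e L L'
L → L n becomes L' → n L'
Add L' → ε

Productions for other non-terminals are unchanged:
  D → b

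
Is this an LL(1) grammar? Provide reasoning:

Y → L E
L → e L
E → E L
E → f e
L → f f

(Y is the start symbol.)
A grammar is LL(1) if for each non-terminal N with multiple productions, the predict sets of those productions are pairwise disjoint, where PREDICT(N → α) = (FIRST(α) \ {ε}) ∪ (FOLLOW(N) if α ⇒* ε).

Relevant sets:
  FIRST(E) = { 'f' }

For L:
  PREDICT(L → e L) = { 'e' }
  PREDICT(L → f f) = { 'f' }
For E:
  PREDICT(E → E L) = { 'f' }
  PREDICT(E → f e) = { 'f' }
Y has a single production, so nothing to check there.

Conflict found: Predict set conflict for E: { 'f' }
The grammar is NOT LL(1).

Answer: No. Predict set conflict for E: { 'f' }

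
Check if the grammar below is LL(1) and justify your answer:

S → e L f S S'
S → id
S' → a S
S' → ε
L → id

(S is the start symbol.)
A grammar is LL(1) if for each non-terminal N with multiple productions, the predict sets of those productions are pairwise disjoint, where PREDICT(N → α) = (FIRST(α) \ {ε}) ∪ (FOLLOW(N) if α ⇒* ε).

Relevant sets:
  FOLLOW(S') = { $, 'a' }

For S:
  PREDICT(S → e L f S S') = { 'e' }
  PREDICT(S → id) = { 'id' }
For S':
  PREDICT(S' → a S) = { 'a' }
  PREDICT(S' → ε) = { $, 'a' }
L has a single production, so nothing to check there.

Conflict found: Predict set conflict for S': { 'a' }
The grammar is NOT LL(1).

Answer: No. Predict set conflict for S': { 'a' }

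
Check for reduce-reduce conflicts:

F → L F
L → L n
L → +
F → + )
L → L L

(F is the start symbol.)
A reduce-reduce conflict occurs when an LR(0) state has two complete items [A → α .] and [B → β .] — both call for a reduction, and with no lookahead the parser cannot choose between them.

Augment with F' → F and build the canonical LR(0) collection (I0 = CLOSURE({[F' → . F]}), then GOTO on every symbol after a dot until no new states appear). It has 8 states:
  I0: { [F → . + )], [F → . L F], [F' → . F], [L → . +], [L → . L L], [L → . L n] }  — shift
  I1: { [F → + . )], [L → + .] }  — shift, reduce
  I2: { [F' → F .] }  — accept
  I3: { [F → . + )], [F → . L F], [F → L . F], [L → . +], [L → . L L], [L → . L n], [L → L . L], [L → L . n] }  — shift
  I4: { [F → L F .] }  — reduce
  I5: { [F → . + )], [F → . L F], [F → L . F], [L → . +], [L → . L L], [L → . L n], [L → L . L], [L → L . n], [L → L L .] }  — shift, reduce
  I6: { [L → L n .] }  — reduce
  I7: { [F → + ) .] }  — reduce

No state contains more than one complete item.

Answer: No reduce-reduce conflicts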